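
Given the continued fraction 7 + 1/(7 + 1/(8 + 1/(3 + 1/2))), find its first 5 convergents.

Using the convergent recurrence p_i = a_i*p_{i-1} + p_{i-2}, q_i = a_i*q_{i-1} + q_{i-2} with p_{-2}=0, p_{-1}=1, q_{-2}=1, q_{-1}=0:
  i=0: a_0=7, p_0 = 7*1 + 0 = 7, q_0 = 7*0 + 1 = 1.
  i=1: a_1=7, p_1 = 7*7 + 1 = 50, q_1 = 7*1 + 0 = 7.
  i=2: a_2=8, p_2 = 8*50 + 7 = 407, q_2 = 8*7 + 1 = 57.
  i=3: a_3=3, p_3 = 3*407 + 50 = 1271, q_3 = 3*57 + 7 = 178.
  i=4: a_4=2, p_4 = 2*1271 + 407 = 2949, q_4 = 2*178 + 57 = 413.

7/1, 50/7, 407/57, 1271/178, 2949/413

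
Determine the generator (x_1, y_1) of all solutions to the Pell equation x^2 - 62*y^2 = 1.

First expand sqrt(62) as a continued fraction. With x_i = (sqrt(62) + m_i)/d_i and (m_0, d_0) = (0, 1): a_0 = floor(sqrt(62)) = 7, since 7^2 = 49 <= 62 < 64 = 8^2.
Iterate m_{i+1} = d_i*a_i - m_i, d_{i+1} = (62 - m_{i+1}^2)/d_i, a_{i+1} = floor((a_0 + m_{i+1})/d_{i+1}):
  m_1 = 1*7 - 0 = 7, d_1 = (62 - 7^2)/1 = 13/1 = 13, a_1 = floor((7 + 7)/13) = 1.
  m_2 = 13*1 - 7 = 6, d_2 = (62 - 6^2)/13 = 26/13 = 2, a_2 = floor((7 + 6)/2) = 6.
  m_3 = 2*6 - 6 = 6, d_3 = (62 - 6^2)/2 = 26/2 = 13, a_3 = floor((7 + 6)/13) = 1.
  m_4 = 13*1 - 6 = 7, d_4 = (62 - 7^2)/13 = 13/13 = 1, a_4 = floor((7 + 7)/1) = 14.
  m_5 = 1*14 - 7 = 7, d_5 = (62 - 7^2)/1 = 13/1 = 13: (m_5, d_5) = (m_1, d_1) = (7, 13), so from here the quotients repeat a_1, ..., a_4; the period length is 4.
So sqrt(62) = [7; (1, 6, 1, 14)] with period length k = 4.
k is even, so the fundamental solution of x^2 - 62y^2 = 1 is (p_{k-1}, q_{k-1}) = (p_3, q_3); compute convergents through index 3.
Convergents (p_i = a_i*p_{i-1} + p_{i-2}, q_i = a_i*q_{i-1} + q_{i-2} with p_{-2}=0, p_{-1}=1, q_{-2}=1, q_{-1}=0):
  i=0: a_0=7, p_0 = 7*1 + 0 = 7, q_0 = 7*0 + 1 = 1.
  i=1: a_1=1, p_1 = 1*7 + 1 = 8, q_1 = 1*1 + 0 = 1.
  i=2: a_2=6, p_2 = 6*8 + 7 = 55, q_2 = 6*1 + 1 = 7.
  i=3: a_3=1, p_3 = 1*55 + 8 = 63, q_3 = 1*7 + 1 = 8.
Check: 63^2 - 62*8^2 = 3969 - 3968 = 1, so (x, y) = (63, 8) solves the equation, and by the theorem it is the least positive solution.

(x, y) = (63, 8)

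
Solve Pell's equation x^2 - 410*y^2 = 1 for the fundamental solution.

(x, y) = (81, 4)

First expand sqrt(410) as a continued fraction. With x_i = (sqrt(410) + m_i)/d_i and (m_0, d_0) = (0, 1): a_0 = floor(sqrt(410)) = 20, since 20^2 = 400 <= 410 < 441 = 21^2.
Iterate m_{i+1} = d_i*a_i - m_i, d_{i+1} = (410 - m_{i+1}^2)/d_i, a_{i+1} = floor((a_0 + m_{i+1})/d_{i+1}):
  m_1 = 1*20 - 0 = 20, d_1 = (410 - 20^2)/1 = 10/1 = 10, a_1 = floor((20 + 20)/10) = 4.
  m_2 = 10*4 - 20 = 20, d_2 = (410 - 20^2)/10 = 10/10 = 1, a_2 = floor((20 + 20)/1) = 40.
  m_3 = 1*40 - 20 = 20, d_3 = (410 - 20^2)/1 = 10/1 = 10: (m_3, d_3) = (m_1, d_1) = (20, 10), so from here the quotients repeat a_1, a_2; the period length is 2.
So sqrt(410) = [20; (4, 40)] with period length k = 2.
k is even, so the fundamental solution of x^2 - 410y^2 = 1 is (p_{k-1}, q_{k-1}) = (p_1, q_1); compute convergents through index 1.
Convergents (p_i = a_i*p_{i-1} + p_{i-2}, q_i = a_i*q_{i-1} + q_{i-2} with p_{-2}=0, p_{-1}=1, q_{-2}=1, q_{-1}=0):
  i=0: a_0=20, p_0 = 20*1 + 0 = 20, q_0 = 20*0 + 1 = 1.
  i=1: a_1=4, p_1 = 4*20 + 1 = 81, q_1 = 4*1 + 0 = 4.
Check: 81^2 - 410*4^2 = 6561 - 6560 = 1, so (x, y) = (81, 4) solves the equation, and by the theorem it is the least positive solution.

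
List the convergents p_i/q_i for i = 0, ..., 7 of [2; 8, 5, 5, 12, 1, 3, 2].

Using the convergent recurrence p_i = a_i*p_{i-1} + p_{i-2}, q_i = a_i*q_{i-1} + q_{i-2} with p_{-2}=0, p_{-1}=1, q_{-2}=1, q_{-1}=0:
  i=0: a_0=2, p_0 = 2*1 + 0 = 2, q_0 = 2*0 + 1 = 1.
  i=1: a_1=8, p_1 = 8*2 + 1 = 17, q_1 = 8*1 + 0 = 8.
  i=2: a_2=5, p_2 = 5*17 + 2 = 87, q_2 = 5*8 + 1 = 41.
  i=3: a_3=5, p_3 = 5*87 + 17 = 452, q_3 = 5*41 + 8 = 213.
  i=4: a_4=12, p_4 = 12*452 + 87 = 5511, q_4 = 12*213 + 41 = 2597.
  i=5: a_5=1, p_5 = 1*5511 + 452 = 5963, q_5 = 1*2597 + 213 = 2810.
  i=6: a_6=3, p_6 = 3*5963 + 5511 = 23400, q_6 = 3*2810 + 2597 = 11027.
  i=7: a_7=2, p_7 = 2*23400 + 5963 = 52763, q_7 = 2*11027 + 2810 = 24864.

2/1, 17/8, 87/41, 452/213, 5511/2597, 5963/2810, 23400/11027, 52763/24864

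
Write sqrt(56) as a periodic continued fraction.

Write x_i = (sqrt(56) + m_i)/d_i with (m_0, d_0) = (0, 1). a_0 = floor(sqrt(56)) = 7, since 7^2 = 49 <= 56 < 64 = 8^2.
Iterate m_{i+1} = d_i*a_i - m_i, d_{i+1} = (56 - m_{i+1}^2)/d_i, a_{i+1} = floor((a_0 + m_{i+1})/d_{i+1}):
  m_1 = 1*7 - 0 = 7, d_1 = (56 - 7^2)/1 = 7/1 = 7, a_1 = floor((7 + 7)/7) = 2.
  m_2 = 7*2 - 7 = 7, d_2 = (56 - 7^2)/7 = 7/7 = 1, a_2 = floor((7 + 7)/1) = 14.
  m_3 = 1*14 - 7 = 7, d_3 = (56 - 7^2)/1 = 7/1 = 7: (m_3, d_3) = (m_1, d_1) = (7, 7), so from here the quotients repeat a_1, a_2; the period length is 2.
Hence the expansion of sqrt(56) is a_0 = 7 followed by the repeating block 2, 14 (period 2).

[7; (2, 14)]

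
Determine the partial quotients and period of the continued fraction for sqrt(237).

Write x_i = (sqrt(237) + m_i)/d_i with (m_0, d_0) = (0, 1). a_0 = floor(sqrt(237)) = 15, since 15^2 = 225 <= 237 < 256 = 16^2.
Iterate m_{i+1} = d_i*a_i - m_i, d_{i+1} = (237 - m_{i+1}^2)/d_i, a_{i+1} = floor((a_0 + m_{i+1})/d_{i+1}):
  m_1 = 1*15 - 0 = 15, d_1 = (237 - 15^2)/1 = 12/1 = 12, a_1 = floor((15 + 15)/12) = 2.
  m_2 = 12*2 - 15 = 9, d_2 = (237 - 9^2)/12 = 156/12 = 13, a_2 = floor((15 + 9)/13) = 1.
  m_3 = 13*1 - 9 = 4, d_3 = (237 - 4^2)/13 = 221/13 = 17, a_3 = floor((15 + 4)/17) = 1.
  m_4 = 17*1 - 4 = 13, d_4 = (237 - 13^2)/17 = 68/17 = 4, a_4 = floor((15 + 13)/4) = 7.
  m_5 = 4*7 - 13 = 15, d_5 = (237 - 15^2)/4 = 12/4 = 3, a_5 = floor((15 + 15)/3) = 10.
  m_6 = 3*10 - 15 = 15, d_6 = (237 - 15^2)/3 = 12/3 = 4, a_6 = floor((15 + 15)/4) = 7.
  m_7 = 4*7 - 15 = 13, d_7 = (237 - 13^2)/4 = 68/4 = 17, a_7 = floor((15 + 13)/17) = 1.
  m_8 = 17*1 - 13 = 4, d_8 = (237 - 4^2)/17 = 221/17 = 13, a_8 = floor((15 + 4)/13) = 1.
  m_9 = 13*1 - 4 = 9, d_9 = (237 - 9^2)/13 = 156/13 = 12, a_9 = floor((15 + 9)/12) = 2.
  m_10 = 12*2 - 9 = 15, d_10 = (237 - 15^2)/12 = 12/12 = 1, a_10 = floor((15 + 15)/1) = 30.
  m_11 = 1*30 - 15 = 15, d_11 = (237 - 15^2)/1 = 12/1 = 12: (m_11, d_11) = (m_1, d_1) = (15, 12), so from here the quotients repeat a_1, ..., a_10; the period length is 10.
Hence the expansion of sqrt(237) is a_0 = 15 followed by the repeating block 2, 1, 1, 7, 10, 7, 1, 1, 2, 30 (period 10).

[15; (2, 1, 1, 7, 10, 7, 1, 1, 2, 30)]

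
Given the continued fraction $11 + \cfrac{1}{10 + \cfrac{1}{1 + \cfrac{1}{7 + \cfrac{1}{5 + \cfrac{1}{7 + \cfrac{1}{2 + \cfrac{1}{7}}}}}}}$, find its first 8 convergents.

Using the convergent recurrence p_i = a_i*p_{i-1} + p_{i-2}, q_i = a_i*q_{i-1} + q_{i-2} with p_{-2}=0, p_{-1}=1, q_{-2}=1, q_{-1}=0:
  i=0: a_0=11, p_0 = 11*1 + 0 = 11, q_0 = 11*0 + 1 = 1.
  i=1: a_1=10, p_1 = 10*11 + 1 = 111, q_1 = 10*1 + 0 = 10.
  i=2: a_2=1, p_2 = 1*111 + 11 = 122, q_2 = 1*10 + 1 = 11.
  i=3: a_3=7, p_3 = 7*122 + 111 = 965, q_3 = 7*11 + 10 = 87.
  i=4: a_4=5, p_4 = 5*965 + 122 = 4947, q_4 = 5*87 + 11 = 446.
  i=5: a_5=7, p_5 = 7*4947 + 965 = 35594, q_5 = 7*446 + 87 = 3209.
  i=6: a_6=2, p_6 = 2*35594 + 4947 = 76135, q_6 = 2*3209 + 446 = 6864.
  i=7: a_7=7, p_7 = 7*76135 + 35594 = 568539, q_7 = 7*6864 + 3209 = 51257.

11/1, 111/10, 122/11, 965/87, 4947/446, 35594/3209, 76135/6864, 568539/51257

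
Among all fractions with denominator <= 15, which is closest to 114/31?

11/3

Expand x = 114/31 as a continued fraction with the Euclidean algorithm:
  114 = 3*31 + 21, so a_0 = 3.
  31 = 1*21 + 10, so a_1 = 1.
  21 = 2*10 + 1, so a_2 = 2.
  10 = 10*1 + 0, so a_3 = 10.
so x = [3; 1, 2, 10].
Convergents (p_i = a_i*p_{i-1} + p_{i-2}, q_i = a_i*q_{i-1} + q_{i-2} with p_{-2}=0, p_{-1}=1, q_{-2}=1, q_{-1}=0), until the denominator exceeds 15:
  i=0: a_0=3, p_0 = 3*1 + 0 = 3, q_0 = 3*0 + 1 = 1.
  i=1: a_1=1, p_1 = 1*3 + 1 = 4, q_1 = 1*1 + 0 = 1.
  i=2: a_2=2, p_2 = 2*4 + 3 = 11, q_2 = 2*1 + 1 = 3.
  i=3: a_3=10, p_3 = 10*11 + 4 = 114, q_3 = 10*3 + 1 = 31.
q_3 = 31 > 15, so the last convergent with denominator <= 15 is p_2/q_2 = 11/3.
The closest fraction with denominator <= 15 is either p_2/q_2 or the intermediate fraction (k*p_2 + p_1)/(k*q_2 + q_1) with the largest k >= 1 whose denominator stays <= 15; these approach x as k grows, and every other convergent or intermediate fraction in range is farther away.
Largest k: floor((15 - q_1)/q_2) = floor((15 - 1)/3) = 4.
That gives (4*11 + 4)/(4*3 + 1) = 48/13.
Compare the errors: |x - 11/3| = |114*3 - 11*31|/(31*3) = 1/93, and |x - 48/13| = |114*13 - 48*31|/(31*13) = 6/403.
Cross-multiplying, 1*403 = 403 < 558 = 6*93, so 1/93 is smaller: the convergent 11/3 is closer to x than 48/13.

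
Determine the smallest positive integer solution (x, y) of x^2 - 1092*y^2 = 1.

First expand sqrt(1092) as a continued fraction. With x_i = (sqrt(1092) + m_i)/d_i and (m_0, d_0) = (0, 1): a_0 = floor(sqrt(1092)) = 33, since 33^2 = 1089 <= 1092 < 1156 = 34^2.
Iterate m_{i+1} = d_i*a_i - m_i, d_{i+1} = (1092 - m_{i+1}^2)/d_i, a_{i+1} = floor((a_0 + m_{i+1})/d_{i+1}):
  m_1 = 1*33 - 0 = 33, d_1 = (1092 - 33^2)/1 = 3/1 = 3, a_1 = floor((33 + 33)/3) = 22.
  m_2 = 3*22 - 33 = 33, d_2 = (1092 - 33^2)/3 = 3/3 = 1, a_2 = floor((33 + 33)/1) = 66.
  m_3 = 1*66 - 33 = 33, d_3 = (1092 - 33^2)/1 = 3/1 = 3: (m_3, d_3) = (m_1, d_1) = (33, 3), so from here the quotients repeat a_1, a_2; the period length is 2.
So sqrt(1092) = [33; (22, 66)] with period length k = 2.
k is even, so the fundamental solution of x^2 - 1092y^2 = 1 is (p_{k-1}, q_{k-1}) = (p_1, q_1); compute convergents through index 1.
Convergents (p_i = a_i*p_{i-1} + p_{i-2}, q_i = a_i*q_{i-1} + q_{i-2} with p_{-2}=0, p_{-1}=1, q_{-2}=1, q_{-1}=0):
  i=0: a_0=33, p_0 = 33*1 + 0 = 33, q_0 = 33*0 + 1 = 1.
  i=1: a_1=22, p_1 = 22*33 + 1 = 727, q_1 = 22*1 + 0 = 22.
Check: 727^2 - 1092*22^2 = 528529 - 528528 = 1, so (x, y) = (727, 22) solves the equation, and by the theorem it is the least positive solution.

(x, y) = (727, 22)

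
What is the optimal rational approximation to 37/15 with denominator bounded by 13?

Expand x = 37/15 as a continued fraction with the Euclidean algorithm:
  37 = 2*15 + 7, so a_0 = 2.
  15 = 2*7 + 1, so a_1 = 2.
  7 = 7*1 + 0, so a_2 = 7.
so x = [2; 2, 7].
Convergents (p_i = a_i*p_{i-1} + p_{i-2}, q_i = a_i*q_{i-1} + q_{i-2} with p_{-2}=0, p_{-1}=1, q_{-2}=1, q_{-1}=0), until the denominator exceeds 13:
  i=0: a_0=2, p_0 = 2*1 + 0 = 2, q_0 = 2*0 + 1 = 1.
  i=1: a_1=2, p_1 = 2*2 + 1 = 5, q_1 = 2*1 + 0 = 2.
  i=2: a_2=7, p_2 = 7*5 + 2 = 37, q_2 = 7*2 + 1 = 15.
q_2 = 15 > 13, so the last convergent with denominator <= 13 is p_1/q_1 = 5/2.
The closest fraction with denominator <= 13 is either p_1/q_1 or the intermediate fraction (k*p_1 + p_0)/(k*q_1 + q_0) with the largest k >= 1 whose denominator stays <= 13; these approach x as k grows, and every other convergent or intermediate fraction in range is farther away.
Largest k: floor((13 - q_0)/q_1) = floor((13 - 1)/2) = 6.
That gives (6*5 + 2)/(6*2 + 1) = 32/13.
Compare the errors: |x - 5/2| = |37*2 - 5*15|/(15*2) = 1/30, and |x - 32/13| = |37*13 - 32*15|/(15*13) = 1/195.
Cross-multiplying, 1*30 = 30 < 195 = 1*195, so 1/195 is smaller: the intermediate fraction 32/13 is closer to x than 5/2.

32/13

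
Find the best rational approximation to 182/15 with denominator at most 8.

97/8

Expand x = 182/15 as a continued fraction with the Euclidean algorithm:
  182 = 12*15 + 2, so a_0 = 12.
  15 = 7*2 + 1, so a_1 = 7.
  2 = 2*1 + 0, so a_2 = 2.
so x = [12; 7, 2].
Convergents (p_i = a_i*p_{i-1} + p_{i-2}, q_i = a_i*q_{i-1} + q_{i-2} with p_{-2}=0, p_{-1}=1, q_{-2}=1, q_{-1}=0), until the denominator exceeds 8:
  i=0: a_0=12, p_0 = 12*1 + 0 = 12, q_0 = 12*0 + 1 = 1.
  i=1: a_1=7, p_1 = 7*12 + 1 = 85, q_1 = 7*1 + 0 = 7.
  i=2: a_2=2, p_2 = 2*85 + 12 = 182, q_2 = 2*7 + 1 = 15.
q_2 = 15 > 8, so the last convergent with denominator <= 8 is p_1/q_1 = 85/7.
The closest fraction with denominator <= 8 is either p_1/q_1 or the intermediate fraction (k*p_1 + p_0)/(k*q_1 + q_0) with the largest k >= 1 whose denominator stays <= 8; these approach x as k grows, and every other convergent or intermediate fraction in range is farther away.
Largest k: floor((8 - q_0)/q_1) = floor((8 - 1)/7) = 1.
That gives (1*85 + 12)/(1*7 + 1) = 97/8.
Compare the errors: |x - 85/7| = |182*7 - 85*15|/(15*7) = 1/105, and |x - 97/8| = |182*8 - 97*15|/(15*8) = 1/120.
Cross-multiplying, 1*105 = 105 < 120 = 1*120, so 1/120 is smaller: the intermediate fraction 97/8 is closer to x than 85/7.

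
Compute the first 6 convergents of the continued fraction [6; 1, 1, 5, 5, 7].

6/1, 7/1, 13/2, 72/11, 373/57, 2683/410

Using the convergent recurrence p_i = a_i*p_{i-1} + p_{i-2}, q_i = a_i*q_{i-1} + q_{i-2} with p_{-2}=0, p_{-1}=1, q_{-2}=1, q_{-1}=0:
  i=0: a_0=6, p_0 = 6*1 + 0 = 6, q_0 = 6*0 + 1 = 1.
  i=1: a_1=1, p_1 = 1*6 + 1 = 7, q_1 = 1*1 + 0 = 1.
  i=2: a_2=1, p_2 = 1*7 + 6 = 13, q_2 = 1*1 + 1 = 2.
  i=3: a_3=5, p_3 = 5*13 + 7 = 72, q_3 = 5*2 + 1 = 11.
  i=4: a_4=5, p_4 = 5*72 + 13 = 373, q_4 = 5*11 + 2 = 57.
  i=5: a_5=7, p_5 = 7*373 + 72 = 2683, q_5 = 7*57 + 11 = 410.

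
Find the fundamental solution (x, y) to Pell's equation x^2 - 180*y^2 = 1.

(x, y) = (161, 12)

First expand sqrt(180) as a continued fraction. With x_i = (sqrt(180) + m_i)/d_i and (m_0, d_0) = (0, 1): a_0 = floor(sqrt(180)) = 13, since 13^2 = 169 <= 180 < 196 = 14^2.
Iterate m_{i+1} = d_i*a_i - m_i, d_{i+1} = (180 - m_{i+1}^2)/d_i, a_{i+1} = floor((a_0 + m_{i+1})/d_{i+1}):
  m_1 = 1*13 - 0 = 13, d_1 = (180 - 13^2)/1 = 11/1 = 11, a_1 = floor((13 + 13)/11) = 2.
  m_2 = 11*2 - 13 = 9, d_2 = (180 - 9^2)/11 = 99/11 = 9, a_2 = floor((13 + 9)/9) = 2.
  m_3 = 9*2 - 9 = 9, d_3 = (180 - 9^2)/9 = 99/9 = 11, a_3 = floor((13 + 9)/11) = 2.
  m_4 = 11*2 - 9 = 13, d_4 = (180 - 13^2)/11 = 11/11 = 1, a_4 = floor((13 + 13)/1) = 26.
  m_5 = 1*26 - 13 = 13, d_5 = (180 - 13^2)/1 = 11/1 = 11: (m_5, d_5) = (m_1, d_1) = (13, 11), so from here the quotients repeat a_1, ..., a_4; the period length is 4.
So sqrt(180) = [13; (2, 2, 2, 26)] with period length k = 4.
k is even, so the fundamental solution of x^2 - 180y^2 = 1 is (p_{k-1}, q_{k-1}) = (p_3, q_3); compute convergents through index 3.
Convergents (p_i = a_i*p_{i-1} + p_{i-2}, q_i = a_i*q_{i-1} + q_{i-2} with p_{-2}=0, p_{-1}=1, q_{-2}=1, q_{-1}=0):
  i=0: a_0=13, p_0 = 13*1 + 0 = 13, q_0 = 13*0 + 1 = 1.
  i=1: a_1=2, p_1 = 2*13 + 1 = 27, q_1 = 2*1 + 0 = 2.
  i=2: a_2=2, p_2 = 2*27 + 13 = 67, q_2 = 2*2 + 1 = 5.
  i=3: a_3=2, p_3 = 2*67 + 27 = 161, q_3 = 2*5 + 2 = 12.
Check: 161^2 - 180*12^2 = 25921 - 25920 = 1, so (x, y) = (161, 12) solves the equation, and by the theorem it is the least positive solution.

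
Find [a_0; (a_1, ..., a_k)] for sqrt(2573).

Write x_i = (sqrt(2573) + m_i)/d_i with (m_0, d_0) = (0, 1). a_0 = floor(sqrt(2573)) = 50, since 50^2 = 2500 <= 2573 < 2601 = 51^2.
Iterate m_{i+1} = d_i*a_i - m_i, d_{i+1} = (2573 - m_{i+1}^2)/d_i, a_{i+1} = floor((a_0 + m_{i+1})/d_{i+1}):
  m_1 = 1*50 - 0 = 50, d_1 = (2573 - 50^2)/1 = 73/1 = 73, a_1 = floor((50 + 50)/73) = 1.
  m_2 = 73*1 - 50 = 23, d_2 = (2573 - 23^2)/73 = 2044/73 = 28, a_2 = floor((50 + 23)/28) = 2.
  m_3 = 28*2 - 23 = 33, d_3 = (2573 - 33^2)/28 = 1484/28 = 53, a_3 = floor((50 + 33)/53) = 1.
  m_4 = 53*1 - 33 = 20, d_4 = (2573 - 20^2)/53 = 2173/53 = 41, a_4 = floor((50 + 20)/41) = 1.
  m_5 = 41*1 - 20 = 21, d_5 = (2573 - 21^2)/41 = 2132/41 = 52, a_5 = floor((50 + 21)/52) = 1.
  m_6 = 52*1 - 21 = 31, d_6 = (2573 - 31^2)/52 = 1612/52 = 31, a_6 = floor((50 + 31)/31) = 2.
  m_7 = 31*2 - 31 = 31, d_7 = (2573 - 31^2)/31 = 1612/31 = 52, a_7 = floor((50 + 31)/52) = 1.
  m_8 = 52*1 - 31 = 21, d_8 = (2573 - 21^2)/52 = 2132/52 = 41, a_8 = floor((50 + 21)/41) = 1.
  m_9 = 41*1 - 21 = 20, d_9 = (2573 - 20^2)/41 = 2173/41 = 53, a_9 = floor((50 + 20)/53) = 1.
  m_10 = 53*1 - 20 = 33, d_10 = (2573 - 33^2)/53 = 1484/53 = 28, a_10 = floor((50 + 33)/28) = 2.
  m_11 = 28*2 - 33 = 23, d_11 = (2573 - 23^2)/28 = 2044/28 = 73, a_11 = floor((50 + 23)/73) = 1.
  m_12 = 73*1 - 23 = 50, d_12 = (2573 - 50^2)/73 = 73/73 = 1, a_12 = floor((50 + 50)/1) = 100.
  m_13 = 1*100 - 50 = 50, d_13 = (2573 - 50^2)/1 = 73/1 = 73: (m_13, d_13) = (m_1, d_1) = (50, 73), so from here the quotients repeat a_1, ..., a_12; the period length is 12.
Hence the expansion of sqrt(2573) is a_0 = 50 followed by the repeating block 1, 2, 1, 1, 1, 2, 1, 1, 1, 2, 1, 100 (period 12).

[50; (1, 2, 1, 1, 1, 2, 1, 1, 1, 2, 1, 100)]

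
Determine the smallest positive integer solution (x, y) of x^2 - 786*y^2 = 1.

First expand sqrt(786) as a continued fraction. With x_i = (sqrt(786) + m_i)/d_i and (m_0, d_0) = (0, 1): a_0 = floor(sqrt(786)) = 28, since 28^2 = 784 <= 786 < 841 = 29^2.
Iterate m_{i+1} = d_i*a_i - m_i, d_{i+1} = (786 - m_{i+1}^2)/d_i, a_{i+1} = floor((a_0 + m_{i+1})/d_{i+1}):
  m_1 = 1*28 - 0 = 28, d_1 = (786 - 28^2)/1 = 2/1 = 2, a_1 = floor((28 + 28)/2) = 28.
  m_2 = 2*28 - 28 = 28, d_2 = (786 - 28^2)/2 = 2/2 = 1, a_2 = floor((28 + 28)/1) = 56.
  m_3 = 1*56 - 28 = 28, d_3 = (786 - 28^2)/1 = 2/1 = 2: (m_3, d_3) = (m_1, d_1) = (28, 2), so from here the quotients repeat a_1, a_2; the period length is 2.
So sqrt(786) = [28; (28, 56)] with period length k = 2.
k is even, so the fundamental solution of x^2 - 786y^2 = 1 is (p_{k-1}, q_{k-1}) = (p_1, q_1); compute convergents through index 1.
Convergents (p_i = a_i*p_{i-1} + p_{i-2}, q_i = a_i*q_{i-1} + q_{i-2} with p_{-2}=0, p_{-1}=1, q_{-2}=1, q_{-1}=0):
  i=0: a_0=28, p_0 = 28*1 + 0 = 28, q_0 = 28*0 + 1 = 1.
  i=1: a_1=28, p_1 = 28*28 + 1 = 785, q_1 = 28*1 + 0 = 28.
Check: 785^2 - 786*28^2 = 616225 - 616224 = 1, so (x, y) = (785, 28) solves the equation, and by the theorem it is the least positive solution.

(x, y) = (785, 28)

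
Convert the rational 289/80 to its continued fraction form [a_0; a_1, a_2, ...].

[3; 1, 1, 1, 1, 2, 1, 1, 2]

Run the Euclidean algorithm on 289 and 80; the successive quotients are the partial quotients a_0, a_1, ... (each step inverts the fractional part left over by the previous one):
  289 = 3*80 + 49, so a_0 = 3.
  80 = 1*49 + 31, so a_1 = 1.
  49 = 1*31 + 18, so a_2 = 1.
  31 = 1*18 + 13, so a_3 = 1.
  18 = 1*13 + 5, so a_4 = 1.
  13 = 2*5 + 3, so a_5 = 2.
  5 = 1*3 + 2, so a_6 = 1.
  3 = 1*2 + 1, so a_7 = 1.
  2 = 2*1 + 0, so a_8 = 2.
The remainder reaches 0 after 9 divisions, so the expansion has 9 partial quotients, read off in order.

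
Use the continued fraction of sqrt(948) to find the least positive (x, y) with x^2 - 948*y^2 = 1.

(x, y) = (228151, 7410)

First expand sqrt(948) as a continued fraction. With x_i = (sqrt(948) + m_i)/d_i and (m_0, d_0) = (0, 1): a_0 = floor(sqrt(948)) = 30, since 30^2 = 900 <= 948 < 961 = 31^2.
Iterate m_{i+1} = d_i*a_i - m_i, d_{i+1} = (948 - m_{i+1}^2)/d_i, a_{i+1} = floor((a_0 + m_{i+1})/d_{i+1}):
  m_1 = 1*30 - 0 = 30, d_1 = (948 - 30^2)/1 = 48/1 = 48, a_1 = floor((30 + 30)/48) = 1.
  m_2 = 48*1 - 30 = 18, d_2 = (948 - 18^2)/48 = 624/48 = 13, a_2 = floor((30 + 18)/13) = 3.
  m_3 = 13*3 - 18 = 21, d_3 = (948 - 21^2)/13 = 507/13 = 39, a_3 = floor((30 + 21)/39) = 1.
  m_4 = 39*1 - 21 = 18, d_4 = (948 - 18^2)/39 = 624/39 = 16, a_4 = floor((30 + 18)/16) = 3.
  m_5 = 16*3 - 18 = 30, d_5 = (948 - 30^2)/16 = 48/16 = 3, a_5 = floor((30 + 30)/3) = 20.
  m_6 = 3*20 - 30 = 30, d_6 = (948 - 30^2)/3 = 48/3 = 16, a_6 = floor((30 + 30)/16) = 3.
  m_7 = 16*3 - 30 = 18, d_7 = (948 - 18^2)/16 = 624/16 = 39, a_7 = floor((30 + 18)/39) = 1.
  m_8 = 39*1 - 18 = 21, d_8 = (948 - 21^2)/39 = 507/39 = 13, a_8 = floor((30 + 21)/13) = 3.
  m_9 = 13*3 - 21 = 18, d_9 = (948 - 18^2)/13 = 624/13 = 48, a_9 = floor((30 + 18)/48) = 1.
  m_10 = 48*1 - 18 = 30, d_10 = (948 - 30^2)/48 = 48/48 = 1, a_10 = floor((30 + 30)/1) = 60.
  m_11 = 1*60 - 30 = 30, d_11 = (948 - 30^2)/1 = 48/1 = 48: (m_11, d_11) = (m_1, d_1) = (30, 48), so from here the quotients repeat a_1, ..., a_10; the period length is 10.
So sqrt(948) = [30; (1, 3, 1, 3, 20, 3, 1, 3, 1, 60)] with period length k = 10.
k is even, so the fundamental solution of x^2 - 948y^2 = 1 is (p_{k-1}, q_{k-1}) = (p_9, q_9); compute convergents through index 9.
Convergents (p_i = a_i*p_{i-1} + p_{i-2}, q_i = a_i*q_{i-1} + q_{i-2} with p_{-2}=0, p_{-1}=1, q_{-2}=1, q_{-1}=0):
  i=0: a_0=30, p_0 = 30*1 + 0 = 30, q_0 = 30*0 + 1 = 1.
  i=1: a_1=1, p_1 = 1*30 + 1 = 31, q_1 = 1*1 + 0 = 1.
  i=2: a_2=3, p_2 = 3*31 + 30 = 123, q_2 = 3*1 + 1 = 4.
  i=3: a_3=1, p_3 = 1*123 + 31 = 154, q_3 = 1*4 + 1 = 5.
  i=4: a_4=3, p_4 = 3*154 + 123 = 585, q_4 = 3*5 + 4 = 19.
  i=5: a_5=20, p_5 = 20*585 + 154 = 11854, q_5 = 20*19 + 5 = 385.
  i=6: a_6=3, p_6 = 3*11854 + 585 = 36147, q_6 = 3*385 + 19 = 1174.
  i=7: a_7=1, p_7 = 1*36147 + 11854 = 48001, q_7 = 1*1174 + 385 = 1559.
  i=8: a_8=3, p_8 = 3*48001 + 36147 = 180150, q_8 = 3*1559 + 1174 = 5851.
  i=9: a_9=1, p_9 = 1*180150 + 48001 = 228151, q_9 = 1*5851 + 1559 = 7410.
Check: 228151^2 - 948*7410^2 = 52052878801 - 52052878800 = 1, so (x, y) = (228151, 7410) solves the equation, and by the theorem it is the least positive solution.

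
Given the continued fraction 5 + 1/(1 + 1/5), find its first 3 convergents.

5/1, 6/1, 35/6

Using the convergent recurrence p_i = a_i*p_{i-1} + p_{i-2}, q_i = a_i*q_{i-1} + q_{i-2} with p_{-2}=0, p_{-1}=1, q_{-2}=1, q_{-1}=0:
  i=0: a_0=5, p_0 = 5*1 + 0 = 5, q_0 = 5*0 + 1 = 1.
  i=1: a_1=1, p_1 = 1*5 + 1 = 6, q_1 = 1*1 + 0 = 1.
  i=2: a_2=5, p_2 = 5*6 + 5 = 35, q_2 = 5*1 + 1 = 6.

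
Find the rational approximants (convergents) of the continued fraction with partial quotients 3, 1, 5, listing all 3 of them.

Using the convergent recurrence p_i = a_i*p_{i-1} + p_{i-2}, q_i = a_i*q_{i-1} + q_{i-2} with p_{-2}=0, p_{-1}=1, q_{-2}=1, q_{-1}=0:
  i=0: a_0=3, p_0 = 3*1 + 0 = 3, q_0 = 3*0 + 1 = 1.
  i=1: a_1=1, p_1 = 1*3 + 1 = 4, q_1 = 1*1 + 0 = 1.
  i=2: a_2=5, p_2 = 5*4 + 3 = 23, q_2 = 5*1 + 1 = 6.

3/1, 4/1, 23/6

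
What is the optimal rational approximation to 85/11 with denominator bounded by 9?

Expand x = 85/11 as a continued fraction with the Euclidean algorithm:
  85 = 7*11 + 8, so a_0 = 7.
  11 = 1*8 + 3, so a_1 = 1.
  8 = 2*3 + 2, so a_2 = 2.
  3 = 1*2 + 1, so a_3 = 1.
  2 = 2*1 + 0, so a_4 = 2.
so x = [7; 1, 2, 1, 2].
Convergents (p_i = a_i*p_{i-1} + p_{i-2}, q_i = a_i*q_{i-1} + q_{i-2} with p_{-2}=0, p_{-1}=1, q_{-2}=1, q_{-1}=0), until the denominator exceeds 9:
  i=0: a_0=7, p_0 = 7*1 + 0 = 7, q_0 = 7*0 + 1 = 1.
  i=1: a_1=1, p_1 = 1*7 + 1 = 8, q_1 = 1*1 + 0 = 1.
  i=2: a_2=2, p_2 = 2*8 + 7 = 23, q_2 = 2*1 + 1 = 3.
  i=3: a_3=1, p_3 = 1*23 + 8 = 31, q_3 = 1*3 + 1 = 4.
  i=4: a_4=2, p_4 = 2*31 + 23 = 85, q_4 = 2*4 + 3 = 11.
q_4 = 11 > 9, so the last convergent with denominator <= 9 is p_3/q_3 = 31/4.
The closest fraction with denominator <= 9 is either p_3/q_3 or the intermediate fraction (k*p_3 + p_2)/(k*q_3 + q_2) with the largest k >= 1 whose denominator stays <= 9; these approach x as k grows, and every other convergent or intermediate fraction in range is farther away.
Largest k: floor((9 - q_2)/q_3) = floor((9 - 3)/4) = 1.
That gives (1*31 + 23)/(1*4 + 3) = 54/7.
Compare the errors: |x - 31/4| = |85*4 - 31*11|/(11*4) = 1/44, and |x - 54/7| = |85*7 - 54*11|/(11*7) = 1/77.
Cross-multiplying, 1*44 = 44 < 77 = 1*77, so 1/77 is smaller: the intermediate fraction 54/7 is closer to x than 31/4.

54/7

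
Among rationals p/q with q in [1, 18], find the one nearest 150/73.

Expand x = 150/73 as a continued fraction with the Euclidean algorithm:
  150 = 2*73 + 4, so a_0 = 2.
  73 = 18*4 + 1, so a_1 = 18.
  4 = 4*1 + 0, so a_2 = 4.
so x = [2; 18, 4].
Convergents (p_i = a_i*p_{i-1} + p_{i-2}, q_i = a_i*q_{i-1} + q_{i-2} with p_{-2}=0, p_{-1}=1, q_{-2}=1, q_{-1}=0), until the denominator exceeds 18:
  i=0: a_0=2, p_0 = 2*1 + 0 = 2, q_0 = 2*0 + 1 = 1.
  i=1: a_1=18, p_1 = 18*2 + 1 = 37, q_1 = 18*1 + 0 = 18.
  i=2: a_2=4, p_2 = 4*37 + 2 = 150, q_2 = 4*18 + 1 = 73.
q_2 = 73 > 18, so the last convergent with denominator <= 18 is p_1/q_1 = 37/18.
The closest fraction with denominator <= 18 is either p_1/q_1 or the intermediate fraction (k*p_1 + p_0)/(k*q_1 + q_0) with the largest k >= 1 whose denominator stays <= 18; these approach x as k grows, and every other convergent or intermediate fraction in range is farther away.
Largest k: floor((18 - q_0)/q_1) = floor((18 - 1)/18) = 0.
Since k = 0, no intermediate fraction beyond p_1/q_1 has denominator <= 18, so the convergent 37/18 is the closest (its error is |150*18 - 37*73|/(73*18) = 1/1314).

37/18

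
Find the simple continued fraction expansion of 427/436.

Run the Euclidean algorithm on 427 and 436; the successive quotients are the partial quotients a_0, a_1, ... (each step inverts the fractional part left over by the previous one):
  427 = 0*436 + 427, so a_0 = 0.
  436 = 1*427 + 9, so a_1 = 1.
  427 = 47*9 + 4, so a_2 = 47.
  9 = 2*4 + 1, so a_3 = 2.
  4 = 4*1 + 0, so a_4 = 4.
The remainder reaches 0 after 5 divisions, so the expansion has 5 partial quotients, read off in order.

[0; 1, 47, 2, 4]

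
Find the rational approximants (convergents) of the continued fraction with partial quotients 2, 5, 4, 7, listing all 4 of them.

2/1, 11/5, 46/21, 333/152

Using the convergent recurrence p_i = a_i*p_{i-1} + p_{i-2}, q_i = a_i*q_{i-1} + q_{i-2} with p_{-2}=0, p_{-1}=1, q_{-2}=1, q_{-1}=0:
  i=0: a_0=2, p_0 = 2*1 + 0 = 2, q_0 = 2*0 + 1 = 1.
  i=1: a_1=5, p_1 = 5*2 + 1 = 11, q_1 = 5*1 + 0 = 5.
  i=2: a_2=4, p_2 = 4*11 + 2 = 46, q_2 = 4*5 + 1 = 21.
  i=3: a_3=7, p_3 = 7*46 + 11 = 333, q_3 = 7*21 + 5 = 152.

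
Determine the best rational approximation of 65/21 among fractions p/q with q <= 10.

31/10

Expand x = 65/21 as a continued fraction with the Euclidean algorithm:
  65 = 3*21 + 2, so a_0 = 3.
  21 = 10*2 + 1, so a_1 = 10.
  2 = 2*1 + 0, so a_2 = 2.
so x = [3; 10, 2].
Convergents (p_i = a_i*p_{i-1} + p_{i-2}, q_i = a_i*q_{i-1} + q_{i-2} with p_{-2}=0, p_{-1}=1, q_{-2}=1, q_{-1}=0), until the denominator exceeds 10:
  i=0: a_0=3, p_0 = 3*1 + 0 = 3, q_0 = 3*0 + 1 = 1.
  i=1: a_1=10, p_1 = 10*3 + 1 = 31, q_1 = 10*1 + 0 = 10.
  i=2: a_2=2, p_2 = 2*31 + 3 = 65, q_2 = 2*10 + 1 = 21.
q_2 = 21 > 10, so the last convergent with denominator <= 10 is p_1/q_1 = 31/10.
The closest fraction with denominator <= 10 is either p_1/q_1 or the intermediate fraction (k*p_1 + p_0)/(k*q_1 + q_0) with the largest k >= 1 whose denominator stays <= 10; these approach x as k grows, and every other convergent or intermediate fraction in range is farther away.
Largest k: floor((10 - q_0)/q_1) = floor((10 - 1)/10) = 0.
Since k = 0, no intermediate fraction beyond p_1/q_1 has denominator <= 10, so the convergent 31/10 is the closest (its error is |65*10 - 31*21|/(21*10) = 1/210).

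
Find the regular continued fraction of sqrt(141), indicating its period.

[11; (1, 6, 1, 22)]

Write x_i = (sqrt(141) + m_i)/d_i with (m_0, d_0) = (0, 1). a_0 = floor(sqrt(141)) = 11, since 11^2 = 121 <= 141 < 144 = 12^2.
Iterate m_{i+1} = d_i*a_i - m_i, d_{i+1} = (141 - m_{i+1}^2)/d_i, a_{i+1} = floor((a_0 + m_{i+1})/d_{i+1}):
  m_1 = 1*11 - 0 = 11, d_1 = (141 - 11^2)/1 = 20/1 = 20, a_1 = floor((11 + 11)/20) = 1.
  m_2 = 20*1 - 11 = 9, d_2 = (141 - 9^2)/20 = 60/20 = 3, a_2 = floor((11 + 9)/3) = 6.
  m_3 = 3*6 - 9 = 9, d_3 = (141 - 9^2)/3 = 60/3 = 20, a_3 = floor((11 + 9)/20) = 1.
  m_4 = 20*1 - 9 = 11, d_4 = (141 - 11^2)/20 = 20/20 = 1, a_4 = floor((11 + 11)/1) = 22.
  m_5 = 1*22 - 11 = 11, d_5 = (141 - 11^2)/1 = 20/1 = 20: (m_5, d_5) = (m_1, d_1) = (11, 20), so from here the quotients repeat a_1, ..., a_4; the period length is 4.
Hence the expansion of sqrt(141) is a_0 = 11 followed by the repeating block 1, 6, 1, 22 (period 4).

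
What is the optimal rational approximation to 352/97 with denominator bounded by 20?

Expand x = 352/97 as a continued fraction with the Euclidean algorithm:
  352 = 3*97 + 61, so a_0 = 3.
  97 = 1*61 + 36, so a_1 = 1.
  61 = 1*36 + 25, so a_2 = 1.
  36 = 1*25 + 11, so a_3 = 1.
  25 = 2*11 + 3, so a_4 = 2.
  11 = 3*3 + 2, so a_5 = 3.
  3 = 1*2 + 1, so a_6 = 1.
  2 = 2*1 + 0, so a_7 = 2.
so x = [3; 1, 1, 1, 2, 3, 1, 2].
Convergents (p_i = a_i*p_{i-1} + p_{i-2}, q_i = a_i*q_{i-1} + q_{i-2} with p_{-2}=0, p_{-1}=1, q_{-2}=1, q_{-1}=0), until the denominator exceeds 20:
  i=0: a_0=3, p_0 = 3*1 + 0 = 3, q_0 = 3*0 + 1 = 1.
  i=1: a_1=1, p_1 = 1*3 + 1 = 4, q_1 = 1*1 + 0 = 1.
  i=2: a_2=1, p_2 = 1*4 + 3 = 7, q_2 = 1*1 + 1 = 2.
  i=3: a_3=1, p_3 = 1*7 + 4 = 11, q_3 = 1*2 + 1 = 3.
  i=4: a_4=2, p_4 = 2*11 + 7 = 29, q_4 = 2*3 + 2 = 8.
  i=5: a_5=3, p_5 = 3*29 + 11 = 98, q_5 = 3*8 + 3 = 27.
q_5 = 27 > 20, so the last convergent with denominator <= 20 is p_4/q_4 = 29/8.
The closest fraction with denominator <= 20 is either p_4/q_4 or the intermediate fraction (k*p_4 + p_3)/(k*q_4 + q_3) with the largest k >= 1 whose denominator stays <= 20; these approach x as k grows, and every other convergent or intermediate fraction in range is farther away.
Largest k: floor((20 - q_3)/q_4) = floor((20 - 3)/8) = 2.
That gives (2*29 + 11)/(2*8 + 3) = 69/19.
Compare the errors: |x - 29/8| = |352*8 - 29*97|/(97*8) = 3/776, and |x - 69/19| = |352*19 - 69*97|/(97*19) = 5/1843.
Cross-multiplying, 5*776 = 3880 < 5529 = 3*1843, so 5/1843 is smaller: the intermediate fraction 69/19 is closer to x than 29/8.

69/19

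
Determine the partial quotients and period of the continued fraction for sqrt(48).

Write x_i = (sqrt(48) + m_i)/d_i with (m_0, d_0) = (0, 1). a_0 = floor(sqrt(48)) = 6, since 6^2 = 36 <= 48 < 49 = 7^2.
Iterate m_{i+1} = d_i*a_i - m_i, d_{i+1} = (48 - m_{i+1}^2)/d_i, a_{i+1} = floor((a_0 + m_{i+1})/d_{i+1}):
  m_1 = 1*6 - 0 = 6, d_1 = (48 - 6^2)/1 = 12/1 = 12, a_1 = floor((6 + 6)/12) = 1.
  m_2 = 12*1 - 6 = 6, d_2 = (48 - 6^2)/12 = 12/12 = 1, a_2 = floor((6 + 6)/1) = 12.
  m_3 = 1*12 - 6 = 6, d_3 = (48 - 6^2)/1 = 12/1 = 12: (m_3, d_3) = (m_1, d_1) = (6, 12), so from here the quotients repeat a_1, a_2; the period length is 2.
Hence the expansion of sqrt(48) is a_0 = 6 followed by the repeating block 1, 12 (period 2).

[6; (1, 12)]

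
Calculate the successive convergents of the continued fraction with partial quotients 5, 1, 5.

Using the convergent recurrence p_i = a_i*p_{i-1} + p_{i-2}, q_i = a_i*q_{i-1} + q_{i-2} with p_{-2}=0, p_{-1}=1, q_{-2}=1, q_{-1}=0:
  i=0: a_0=5, p_0 = 5*1 + 0 = 5, q_0 = 5*0 + 1 = 1.
  i=1: a_1=1, p_1 = 1*5 + 1 = 6, q_1 = 1*1 + 0 = 1.
  i=2: a_2=5, p_2 = 5*6 + 5 = 35, q_2 = 5*1 + 1 = 6.

5/1, 6/1, 35/6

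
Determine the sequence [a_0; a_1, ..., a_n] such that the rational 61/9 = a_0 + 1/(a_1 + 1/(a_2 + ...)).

[6; 1, 3, 2]

Run the Euclidean algorithm on 61 and 9; the successive quotients are the partial quotients a_0, a_1, ... (each step inverts the fractional part left over by the previous one):
  61 = 6*9 + 7, so a_0 = 6.
  9 = 1*7 + 2, so a_1 = 1.
  7 = 3*2 + 1, so a_2 = 3.
  2 = 2*1 + 0, so a_3 = 2.
The remainder reaches 0 after 4 divisions, so the expansion has 4 partial quotients, read off in order.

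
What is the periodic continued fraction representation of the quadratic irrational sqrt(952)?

[30; (1, 5, 1, 6, 1, 5, 1, 60)]

Write x_i = (sqrt(952) + m_i)/d_i with (m_0, d_0) = (0, 1). a_0 = floor(sqrt(952)) = 30, since 30^2 = 900 <= 952 < 961 = 31^2.
Iterate m_{i+1} = d_i*a_i - m_i, d_{i+1} = (952 - m_{i+1}^2)/d_i, a_{i+1} = floor((a_0 + m_{i+1})/d_{i+1}):
  m_1 = 1*30 - 0 = 30, d_1 = (952 - 30^2)/1 = 52/1 = 52, a_1 = floor((30 + 30)/52) = 1.
  m_2 = 52*1 - 30 = 22, d_2 = (952 - 22^2)/52 = 468/52 = 9, a_2 = floor((30 + 22)/9) = 5.
  m_3 = 9*5 - 22 = 23, d_3 = (952 - 23^2)/9 = 423/9 = 47, a_3 = floor((30 + 23)/47) = 1.
  m_4 = 47*1 - 23 = 24, d_4 = (952 - 24^2)/47 = 376/47 = 8, a_4 = floor((30 + 24)/8) = 6.
  m_5 = 8*6 - 24 = 24, d_5 = (952 - 24^2)/8 = 376/8 = 47, a_5 = floor((30 + 24)/47) = 1.
  m_6 = 47*1 - 24 = 23, d_6 = (952 - 23^2)/47 = 423/47 = 9, a_6 = floor((30 + 23)/9) = 5.
  m_7 = 9*5 - 23 = 22, d_7 = (952 - 22^2)/9 = 468/9 = 52, a_7 = floor((30 + 22)/52) = 1.
  m_8 = 52*1 - 22 = 30, d_8 = (952 - 30^2)/52 = 52/52 = 1, a_8 = floor((30 + 30)/1) = 60.
  m_9 = 1*60 - 30 = 30, d_9 = (952 - 30^2)/1 = 52/1 = 52: (m_9, d_9) = (m_1, d_1) = (30, 52), so from here the quotients repeat a_1, ..., a_8; the period length is 8.
Hence the expansion of sqrt(952) is a_0 = 30 followed by the repeating block 1, 5, 1, 6, 1, 5, 1, 60 (period 8).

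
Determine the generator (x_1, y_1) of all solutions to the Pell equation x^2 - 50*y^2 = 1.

(x, y) = (99, 14)

First expand sqrt(50) as a continued fraction. With x_i = (sqrt(50) + m_i)/d_i and (m_0, d_0) = (0, 1): a_0 = floor(sqrt(50)) = 7, since 7^2 = 49 <= 50 < 64 = 8^2.
Iterate m_{i+1} = d_i*a_i - m_i, d_{i+1} = (50 - m_{i+1}^2)/d_i, a_{i+1} = floor((a_0 + m_{i+1})/d_{i+1}):
  m_1 = 1*7 - 0 = 7, d_1 = (50 - 7^2)/1 = 1/1 = 1, a_1 = floor((7 + 7)/1) = 14.
  m_2 = 1*14 - 7 = 7, d_2 = (50 - 7^2)/1 = 1/1 = 1: (m_2, d_2) = (m_1, d_1) = (7, 1), so from here the quotient a_1 repeats; the period length is 1.
So sqrt(50) = [7; (14)] with period length k = 1.
k is odd, so (p_{k-1}, q_{k-1}) only solves x^2 - 50y^2 = -1 and the fundamental solution of x^2 - 50y^2 = 1 is (p_{2k-1}, q_{2k-1}) = (p_1, q_1); compute convergents through index 1, running through the period twice.
Convergents (p_i = a_i*p_{i-1} + p_{i-2}, q_i = a_i*q_{i-1} + q_{i-2} with p_{-2}=0, p_{-1}=1, q_{-2}=1, q_{-1}=0):
  i=0: a_0=7, p_0 = 7*1 + 0 = 7, q_0 = 7*0 + 1 = 1.
  i=1: a_1=14, p_1 = 14*7 + 1 = 99, q_1 = 14*1 + 0 = 14.
Indeed p_0^2 - 50*q_0^2 = 49 - 50 = -1, not +1.
Check: 99^2 - 50*14^2 = 9801 - 9800 = 1, so (x, y) = (99, 14) solves the equation, and by the theorem it is the least positive solution.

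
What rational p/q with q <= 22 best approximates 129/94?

Expand x = 129/94 as a continued fraction with the Euclidean algorithm:
  129 = 1*94 + 35, so a_0 = 1.
  94 = 2*35 + 24, so a_1 = 2.
  35 = 1*24 + 11, so a_2 = 1.
  24 = 2*11 + 2, so a_3 = 2.
  11 = 5*2 + 1, so a_4 = 5.
  2 = 2*1 + 0, so a_5 = 2.
so x = [1; 2, 1, 2, 5, 2].
Convergents (p_i = a_i*p_{i-1} + p_{i-2}, q_i = a_i*q_{i-1} + q_{i-2} with p_{-2}=0, p_{-1}=1, q_{-2}=1, q_{-1}=0), until the denominator exceeds 22:
  i=0: a_0=1, p_0 = 1*1 + 0 = 1, q_0 = 1*0 + 1 = 1.
  i=1: a_1=2, p_1 = 2*1 + 1 = 3, q_1 = 2*1 + 0 = 2.
  i=2: a_2=1, p_2 = 1*3 + 1 = 4, q_2 = 1*2 + 1 = 3.
  i=3: a_3=2, p_3 = 2*4 + 3 = 11, q_3 = 2*3 + 2 = 8.
  i=4: a_4=5, p_4 = 5*11 + 4 = 59, q_4 = 5*8 + 3 = 43.
q_4 = 43 > 22, so the last convergent with denominator <= 22 is p_3/q_3 = 11/8.
The closest fraction with denominator <= 22 is either p_3/q_3 or the intermediate fraction (k*p_3 + p_2)/(k*q_3 + q_2) with the largest k >= 1 whose denominator stays <= 22; these approach x as k grows, and every other convergent or intermediate fraction in range is farther away.
Largest k: floor((22 - q_2)/q_3) = floor((22 - 3)/8) = 2.
That gives (2*11 + 4)/(2*8 + 3) = 26/19.
Compare the errors: |x - 11/8| = |129*8 - 11*94|/(94*8) = 2/752, and |x - 26/19| = |129*19 - 26*94|/(94*19) = 7/1786.
Cross-multiplying, 2*1786 = 3572 < 5264 = 7*752, so 2/752 is smaller: the convergent 11/8 is closer to x than 26/19.

11/8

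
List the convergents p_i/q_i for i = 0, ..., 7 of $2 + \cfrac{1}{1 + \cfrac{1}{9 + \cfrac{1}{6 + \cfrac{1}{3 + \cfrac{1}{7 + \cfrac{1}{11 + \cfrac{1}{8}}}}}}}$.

Using the convergent recurrence p_i = a_i*p_{i-1} + p_{i-2}, q_i = a_i*q_{i-1} + q_{i-2} with p_{-2}=0, p_{-1}=1, q_{-2}=1, q_{-1}=0:
  i=0: a_0=2, p_0 = 2*1 + 0 = 2, q_0 = 2*0 + 1 = 1.
  i=1: a_1=1, p_1 = 1*2 + 1 = 3, q_1 = 1*1 + 0 = 1.
  i=2: a_2=9, p_2 = 9*3 + 2 = 29, q_2 = 9*1 + 1 = 10.
  i=3: a_3=6, p_3 = 6*29 + 3 = 177, q_3 = 6*10 + 1 = 61.
  i=4: a_4=3, p_4 = 3*177 + 29 = 560, q_4 = 3*61 + 10 = 193.
  i=5: a_5=7, p_5 = 7*560 + 177 = 4097, q_5 = 7*193 + 61 = 1412.
  i=6: a_6=11, p_6 = 11*4097 + 560 = 45627, q_6 = 11*1412 + 193 = 15725.
  i=7: a_7=8, p_7 = 8*45627 + 4097 = 369113, q_7 = 8*15725 + 1412 = 127212.

2/1, 3/1, 29/10, 177/61, 560/193, 4097/1412, 45627/15725, 369113/127212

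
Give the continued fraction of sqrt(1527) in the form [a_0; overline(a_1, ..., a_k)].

Write x_i = (sqrt(1527) + m_i)/d_i with (m_0, d_0) = (0, 1). a_0 = floor(sqrt(1527)) = 39, since 39^2 = 1521 <= 1527 < 1600 = 40^2.
Iterate m_{i+1} = d_i*a_i - m_i, d_{i+1} = (1527 - m_{i+1}^2)/d_i, a_{i+1} = floor((a_0 + m_{i+1})/d_{i+1}):
  m_1 = 1*39 - 0 = 39, d_1 = (1527 - 39^2)/1 = 6/1 = 6, a_1 = floor((39 + 39)/6) = 13.
  m_2 = 6*13 - 39 = 39, d_2 = (1527 - 39^2)/6 = 6/6 = 1, a_2 = floor((39 + 39)/1) = 78.
  m_3 = 1*78 - 39 = 39, d_3 = (1527 - 39^2)/1 = 6/1 = 6: (m_3, d_3) = (m_1, d_1) = (39, 6), so from here the quotients repeat a_1, a_2; the period length is 2.
Hence the expansion of sqrt(1527) is a_0 = 39 followed by the repeating block 13, 78 (period 2).

[39; overline(13, 78)]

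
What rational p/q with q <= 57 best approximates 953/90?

593/56

Expand x = 953/90 as a continued fraction with the Euclidean algorithm:
  953 = 10*90 + 53, so a_0 = 10.
  90 = 1*53 + 37, so a_1 = 1.
  53 = 1*37 + 16, so a_2 = 1.
  37 = 2*16 + 5, so a_3 = 2.
  16 = 3*5 + 1, so a_4 = 3.
  5 = 5*1 + 0, so a_5 = 5.
so x = [10; 1, 1, 2, 3, 5].
Convergents (p_i = a_i*p_{i-1} + p_{i-2}, q_i = a_i*q_{i-1} + q_{i-2} with p_{-2}=0, p_{-1}=1, q_{-2}=1, q_{-1}=0), until the denominator exceeds 57:
  i=0: a_0=10, p_0 = 10*1 + 0 = 10, q_0 = 10*0 + 1 = 1.
  i=1: a_1=1, p_1 = 1*10 + 1 = 11, q_1 = 1*1 + 0 = 1.
  i=2: a_2=1, p_2 = 1*11 + 10 = 21, q_2 = 1*1 + 1 = 2.
  i=3: a_3=2, p_3 = 2*21 + 11 = 53, q_3 = 2*2 + 1 = 5.
  i=4: a_4=3, p_4 = 3*53 + 21 = 180, q_4 = 3*5 + 2 = 17.
  i=5: a_5=5, p_5 = 5*180 + 53 = 953, q_5 = 5*17 + 5 = 90.
q_5 = 90 > 57, so the last convergent with denominator <= 57 is p_4/q_4 = 180/17.
The closest fraction with denominator <= 57 is either p_4/q_4 or the intermediate fraction (k*p_4 + p_3)/(k*q_4 + q_3) with the largest k >= 1 whose denominator stays <= 57; these approach x as k grows, and every other convergent or intermediate fraction in range is farther away.
Largest k: floor((57 - q_3)/q_4) = floor((57 - 5)/17) = 3.
That gives (3*180 + 53)/(3*17 + 5) = 593/56.
Compare the errors: |x - 180/17| = |953*17 - 180*90|/(90*17) = 1/1530, and |x - 593/56| = |953*56 - 593*90|/(90*56) = 2/5040.
Cross-multiplying, 2*1530 = 3060 < 5040 = 1*5040, so 2/5040 is smaller: the intermediate fraction 593/56 is closer to x than 180/17.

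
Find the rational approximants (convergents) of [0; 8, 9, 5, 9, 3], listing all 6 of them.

0/1, 1/8, 9/73, 46/373, 423/3430, 1315/10663

Using the convergent recurrence p_i = a_i*p_{i-1} + p_{i-2}, q_i = a_i*q_{i-1} + q_{i-2} with p_{-2}=0, p_{-1}=1, q_{-2}=1, q_{-1}=0:
  i=0: a_0=0, p_0 = 0*1 + 0 = 0, q_0 = 0*0 + 1 = 1.
  i=1: a_1=8, p_1 = 8*0 + 1 = 1, q_1 = 8*1 + 0 = 8.
  i=2: a_2=9, p_2 = 9*1 + 0 = 9, q_2 = 9*8 + 1 = 73.
  i=3: a_3=5, p_3 = 5*9 + 1 = 46, q_3 = 5*73 + 8 = 373.
  i=4: a_4=9, p_4 = 9*46 + 9 = 423, q_4 = 9*373 + 73 = 3430.
  i=5: a_5=3, p_5 = 3*423 + 46 = 1315, q_5 = 3*3430 + 373 = 10663.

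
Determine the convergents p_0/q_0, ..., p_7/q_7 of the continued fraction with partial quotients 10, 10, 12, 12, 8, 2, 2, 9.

10/1, 101/10, 1222/121, 14765/1462, 119342/11817, 253449/25096, 626240/62009, 5889609/583177

Using the convergent recurrence p_i = a_i*p_{i-1} + p_{i-2}, q_i = a_i*q_{i-1} + q_{i-2} with p_{-2}=0, p_{-1}=1, q_{-2}=1, q_{-1}=0:
  i=0: a_0=10, p_0 = 10*1 + 0 = 10, q_0 = 10*0 + 1 = 1.
  i=1: a_1=10, p_1 = 10*10 + 1 = 101, q_1 = 10*1 + 0 = 10.
  i=2: a_2=12, p_2 = 12*101 + 10 = 1222, q_2 = 12*10 + 1 = 121.
  i=3: a_3=12, p_3 = 12*1222 + 101 = 14765, q_3 = 12*121 + 10 = 1462.
  i=4: a_4=8, p_4 = 8*14765 + 1222 = 119342, q_4 = 8*1462 + 121 = 11817.
  i=5: a_5=2, p_5 = 2*119342 + 14765 = 253449, q_5 = 2*11817 + 1462 = 25096.
  i=6: a_6=2, p_6 = 2*253449 + 119342 = 626240, q_6 = 2*25096 + 11817 = 62009.
  i=7: a_7=9, p_7 = 9*626240 + 253449 = 5889609, q_7 = 9*62009 + 25096 = 583177.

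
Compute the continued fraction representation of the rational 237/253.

[0; 1, 14, 1, 4, 3]

Run the Euclidean algorithm on 237 and 253; the successive quotients are the partial quotients a_0, a_1, ... (each step inverts the fractional part left over by the previous one):
  237 = 0*253 + 237, so a_0 = 0.
  253 = 1*237 + 16, so a_1 = 1.
  237 = 14*16 + 13, so a_2 = 14.
  16 = 1*13 + 3, so a_3 = 1.
  13 = 4*3 + 1, so a_4 = 4.
  3 = 3*1 + 0, so a_5 = 3.
The remainder reaches 0 after 6 divisions, so the expansion has 6 partial quotients, read off in order.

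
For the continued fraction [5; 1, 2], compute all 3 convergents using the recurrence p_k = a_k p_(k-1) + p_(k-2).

Using the convergent recurrence p_i = a_i*p_{i-1} + p_{i-2}, q_i = a_i*q_{i-1} + q_{i-2} with p_{-2}=0, p_{-1}=1, q_{-2}=1, q_{-1}=0:
  i=0: a_0=5, p_0 = 5*1 + 0 = 5, q_0 = 5*0 + 1 = 1.
  i=1: a_1=1, p_1 = 1*5 + 1 = 6, q_1 = 1*1 + 0 = 1.
  i=2: a_2=2, p_2 = 2*6 + 5 = 17, q_2 = 2*1 + 1 = 3.

5/1, 6/1, 17/3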